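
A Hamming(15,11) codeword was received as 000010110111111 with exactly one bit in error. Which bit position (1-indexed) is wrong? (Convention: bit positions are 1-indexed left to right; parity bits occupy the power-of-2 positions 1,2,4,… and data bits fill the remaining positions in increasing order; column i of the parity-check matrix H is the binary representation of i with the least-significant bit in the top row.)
Syndrome s = H · r^T (mod 2), r = 000010110111111:
  s[0] = (101010101010101)·(000010110111111) mod 2 = 0+0+0+0+1+0+1+0+0+0+1+0+1+0+1 mod 2 = 1
  s[1] = (011001100110011)·(000010110111111) mod 2 = 0+0+0+0+0+0+1+0+0+1+1+0+0+1+1 mod 2 = 1
  s[2] = (000111100001111)·(000010110111111) mod 2 = 0+0+0+0+1+0+1+0+0+0+0+1+1+1+1 mod 2 = 0
  s[3] = (000000011111111)·(000010110111111) mod 2 = 0+0+0+0+0+0+0+1+0+1+1+1+1+1+1 mod 2 = 1
Syndrome = 1101
Column i of H is the binary representation of i, so the syndrome is the binary index of the flipped bit.
Read s = 1101 with s[0] as LSB: 1·2^0 + 1·2^1 + 0·2^2 + 1·2^3 = 11.
Error is at bit position 11.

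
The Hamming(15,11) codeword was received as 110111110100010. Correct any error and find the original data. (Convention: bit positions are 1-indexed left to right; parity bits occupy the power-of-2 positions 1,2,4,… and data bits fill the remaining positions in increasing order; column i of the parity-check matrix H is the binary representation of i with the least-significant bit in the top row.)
Syndrome s = H · r^T (mod 2), r = 110111110100010:
  s[0] = (101010101010101)·(110111110100010) mod 2 = 1+0+0+0+1+0+1+0+0+0+0+0+0+0+0 mod 2 = 1
  s[1] = (011001100110011)·(110111110100010) mod 2 = 0+1+0+0+0+1+1+0+0+1+0+0+0+1+0 mod 2 = 1
  s[2] = (000111100001111)·(110111110100010) mod 2 = 0+0+0+1+1+1+1+0+0+0+0+0+0+1+0 mod 2 = 1
  s[3] = (000000011111111)·(110111110100010) mod 2 = 0+0+0+0+0+0+0+1+0+1+0+0+0+1+0 mod 2 = 1
Syndrome = 1111
Column 15 of H equals this syndrome → error at bit 15 (1-indexed).
Flip bit 15: 110111110100010 → 110111110100011
Extract data bits at positions {3,5,6,7,9,10,11,12,13,14,15}: 01110100011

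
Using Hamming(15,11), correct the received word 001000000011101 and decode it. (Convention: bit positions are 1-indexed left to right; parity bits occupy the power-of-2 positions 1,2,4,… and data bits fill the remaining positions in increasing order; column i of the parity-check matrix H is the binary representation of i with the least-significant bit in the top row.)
Syndrome s = H · r^T (mod 2), r = 001000000011101:
  s[0] = (101010101010101)·(001000000011101) mod 2 = 0+0+1+0+0+0+0+0+0+0+1+0+1+0+1 mod 2 = 0
  s[1] = (011001100110011)·(001000000011101) mod 2 = 0+0+1+0+0+0+0+0+0+0+1+0+0+0+1 mod 2 = 1
  s[2] = (000111100001111)·(001000000011101) mod 2 = 0+0+0+0+0+0+0+0+0+0+0+1+1+0+1 mod 2 = 1
  s[3] = (000000011111111)·(001000000011101) mod 2 = 0+0+0+0+0+0+0+0+0+0+1+1+1+0+1 mod 2 = 0
Syndrome = 0110
Column 6 of H equals this syndrome → error at bit 6 (1-indexed).
Flip bit 6: 001000000011101 → 001001000011101
Extract data bits at positions {3,5,6,7,9,10,11,12,13,14,15}: 10100011101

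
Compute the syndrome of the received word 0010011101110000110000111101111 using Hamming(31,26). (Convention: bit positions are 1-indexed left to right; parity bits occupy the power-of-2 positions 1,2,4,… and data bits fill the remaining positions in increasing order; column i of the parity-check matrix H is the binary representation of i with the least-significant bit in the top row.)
Syndrome s = H · r^T (mod 2), r = 0010011101110000110000111101111:
  s[0] = (1010101010101010101010101010101)·(0010011101110000110000111101111) mod 2 = 0+0+1+0+0+0+1+0+0+0+1+0+0+0+0+0+1+0+0+0+0+0+1+0+1+0+0+0+1+0+1 mod 2 = 0
  s[1] = (0110011001100110011001100110011)·(0010011101110000110000111101111) mod 2 = 0+0+1+0+0+1+1+0+0+1+1+0+0+0+0+0+0+1+0+0+0+0+1+0+0+1+0+0+0+1+1 mod 2 = 0
  s[2] = (0001111000011110000111100001111)·(0010011101110000110000111101111) mod 2 = 0+0+0+0+0+1+1+0+0+0+0+1+0+0+0+0+0+0+0+0+0+0+1+0+0+0+0+1+1+1+1 mod 2 = 0
  s[3] = (0000000111111110000000011111111)·(0010011101110000110000111101111) mod 2 = 0+0+0+0+0+0+0+1+0+1+1+1+0+0+0+0+0+0+0+0+0+0+0+1+1+1+0+1+1+1+1 mod 2 = 1
  s[4] = (0000000000000001111111111111111)·(0010011101110000110000111101111) mod 2 = 0+0+0+0+0+0+0+0+0+0+0+0+0+0+0+0+1+1+0+0+0+0+1+1+1+1+0+1+1+1+1 mod 2 = 0
Syndrome = 00010
Non-zero syndrome: error at position 8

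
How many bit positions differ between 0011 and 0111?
XOR = 0100, count of 1s = 1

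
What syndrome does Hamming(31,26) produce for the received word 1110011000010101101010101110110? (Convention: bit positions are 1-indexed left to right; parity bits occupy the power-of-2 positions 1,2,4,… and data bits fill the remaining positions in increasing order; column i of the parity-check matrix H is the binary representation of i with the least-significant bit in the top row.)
Syndrome s = H · r^T (mod 2), r = 1110011000010101101010101110110:
  s[0] = (1010101010101010101010101010101)·(1110011000010101101010101110110) mod 2 = 1+0+1+0+0+0+1+0+0+0+0+0+0+0+0+0+1+0+1+0+1+0+1+0+1+0+1+0+1+0+0 mod 2 = 0
  s[1] = (0110011001100110011001100110011)·(1110011000010101101010101110110) mod 2 = 0+1+1+0+0+1+1+0+0+0+0+0+0+1+0+0+0+0+1+0+0+0+1+0+0+1+1+0+0+1+0 mod 2 = 0
  s[2] = (0001111000011110000111100001111)·(1110011000010101101010101110110) mod 2 = 0+0+0+0+0+1+1+0+0+0+0+1+0+1+0+0+0+0+0+0+1+0+1+0+0+0+0+0+1+1+0 mod 2 = 0
  s[3] = (0000000111111110000000011111111)·(1110011000010101101010101110110) mod 2 = 0+0+0+0+0+0+0+0+0+0+0+1+0+1+0+0+0+0+0+0+0+0+0+0+1+1+1+0+1+1+0 mod 2 = 1
  s[4] = (0000000000000001111111111111111)·(1110011000010101101010101110110) mod 2 = 0+0+0+0+0+0+0+0+0+0+0+0+0+0+0+1+1+0+1+0+1+0+1+0+1+1+1+0+1+1+0 mod 2 = 0
Syndrome = 00010
Non-zero syndrome: error at position 8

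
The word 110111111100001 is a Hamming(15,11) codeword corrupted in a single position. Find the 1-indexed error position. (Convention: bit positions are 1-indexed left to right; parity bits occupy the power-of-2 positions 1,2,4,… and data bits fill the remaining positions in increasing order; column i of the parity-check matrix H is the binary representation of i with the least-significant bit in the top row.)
Syndrome s = H · r^T (mod 2), r = 110111111100001:
  s[0] = (101010101010101)·(110111111100001) mod 2 = 1+0+0+0+1+0+1+0+1+0+0+0+0+0+1 mod 2 = 1
  s[1] = (011001100110011)·(110111111100001) mod 2 = 0+1+0+0+0+1+1+0+0+1+0+0+0+0+1 mod 2 = 1
  s[2] = (000111100001111)·(110111111100001) mod 2 = 0+0+0+1+1+1+1+0+0+0+0+0+0+0+1 mod 2 = 1
  s[3] = (000000011111111)·(110111111100001) mod 2 = 0+0+0+0+0+0+0+1+1+1+0+0+0+0+1 mod 2 = 0
Syndrome = 1110
Column i of H is the binary representation of i, so the syndrome is the binary index of the flipped bit.
Read s = 1110 with s[0] as LSB: 1·2^0 + 1·2^1 + 1·2^2 + 0·2^3 = 7.
Error is at bit position 7.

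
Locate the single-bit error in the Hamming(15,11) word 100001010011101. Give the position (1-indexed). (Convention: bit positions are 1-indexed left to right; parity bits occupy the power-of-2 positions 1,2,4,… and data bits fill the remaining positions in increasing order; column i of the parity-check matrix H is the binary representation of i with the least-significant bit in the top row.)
Syndrome s = H · r^T (mod 2), r = 100001010011101:
  s[0] = (101010101010101)·(100001010011101) mod 2 = 1+0+0+0+0+0+0+0+0+0+1+0+1+0+1 mod 2 = 0
  s[1] = (011001100110011)·(100001010011101) mod 2 = 0+0+0+0+0+1+0+0+0+0+1+0+0+0+1 mod 2 = 1
  s[2] = (000111100001111)·(100001010011101) mod 2 = 0+0+0+0+0+1+0+0+0+0+0+1+1+0+1 mod 2 = 0
  s[3] = (000000011111111)·(100001010011101) mod 2 = 0+0+0+0+0+0+0+1+0+0+1+1+1+0+1 mod 2 = 1
Syndrome = 0101
Column i of H is the binary representation of i, so the syndrome is the binary index of the flipped bit.
Read s = 0101 with s[0] as LSB: 0·2^0 + 1·2^1 + 0·2^2 + 1·2^3 = 10.
Error is at bit position 10.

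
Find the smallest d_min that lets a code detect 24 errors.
Detecting e errors requires d_min ≥ e + 1 = 24 + 1 = 25.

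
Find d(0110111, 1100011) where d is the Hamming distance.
XOR = 1010100, count of 1s = 3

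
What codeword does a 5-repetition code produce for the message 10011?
Repeat each bit 5× and concatenate:
1→11111  0→00000  0→00000  1→11111  1→11111
Codeword = 1111100000000001111111111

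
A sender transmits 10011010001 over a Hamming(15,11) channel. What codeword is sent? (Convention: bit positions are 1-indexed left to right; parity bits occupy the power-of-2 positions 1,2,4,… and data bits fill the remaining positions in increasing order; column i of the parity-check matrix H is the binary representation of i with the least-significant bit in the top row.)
Codeword c = d · G (mod 2), d = 10011010001:
  c[0] = d·G[:,0] = (10011010001)·(11011010101) mod 2 = 1+0+0+1+1+0+1+0+0+0+1 mod 2 = 1
  c[1] = d·G[:,1] = (10011010001)·(10110110011) mod 2 = 1+0+0+1+0+0+1+0+0+0+1 mod 2 = 0
  c[2] = d·G[:,2] = (10011010001)·(10000000000) mod 2 = 1+0+0+0+0+0+0+0+0+0+0 mod 2 = 1
  c[3] = d·G[:,3] = (10011010001)·(01110001111) mod 2 = 0+0+0+1+0+0+0+0+0+0+1 mod 2 = 0
  c[4] = d·G[:,4] = (10011010001)·(01000000000) mod 2 = 0+0+0+0+0+0+0+0+0+0+0 mod 2 = 0
  c[5] = d·G[:,5] = (10011010001)·(00100000000) mod 2 = 0+0+0+0+0+0+0+0+0+0+0 mod 2 = 0
  c[6] = d·G[:,6] = (10011010001)·(00010000000) mod 2 = 0+0+0+1+0+0+0+0+0+0+0 mod 2 = 1
  c[7] = d·G[:,7] = (10011010001)·(00001111111) mod 2 = 0+0+0+0+1+0+1+0+0+0+1 mod 2 = 1
  c[8] = d·G[:,8] = (10011010001)·(00001000000) mod 2 = 0+0+0+0+1+0+0+0+0+0+0 mod 2 = 1
  c[9] = d·G[:,9] = (10011010001)·(00000100000) mod 2 = 0+0+0+0+0+0+0+0+0+0+0 mod 2 = 0
  c[10] = d·G[:,10] = (10011010001)·(00000010000) mod 2 = 0+0+0+0+0+0+1+0+0+0+0 mod 2 = 1
  c[11] = d·G[:,11] = (10011010001)·(00000001000) mod 2 = 0+0+0+0+0+0+0+0+0+0+0 mod 2 = 0
  c[12] = d·G[:,12] = (10011010001)·(00000000100) mod 2 = 0+0+0+0+0+0+0+0+0+0+0 mod 2 = 0
  c[13] = d·G[:,13] = (10011010001)·(00000000010) mod 2 = 0+0+0+0+0+0+0+0+0+0+0 mod 2 = 0
  c[14] = d·G[:,14] = (10011010001)·(00000000001) mod 2 = 0+0+0+0+0+0+0+0+0+0+1 mod 2 = 1
Codeword = 101000111010001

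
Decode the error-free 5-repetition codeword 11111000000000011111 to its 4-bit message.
Split into 5-bit blocks: 11111 00000 00000 11111
Data = 1001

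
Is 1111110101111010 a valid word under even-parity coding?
Sum of all bits: 1+1+1+1+1+1+0+1+0+1+1+1+1+0+1+0 = 12; 12 mod 2 = 0. Result is 0 → valid parity.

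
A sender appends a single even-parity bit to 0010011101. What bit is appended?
Sum of data bits: 0+0+1+0+0+1+1+1+0+1 = 5.
5 mod 2 = 1, so parity bit = 1.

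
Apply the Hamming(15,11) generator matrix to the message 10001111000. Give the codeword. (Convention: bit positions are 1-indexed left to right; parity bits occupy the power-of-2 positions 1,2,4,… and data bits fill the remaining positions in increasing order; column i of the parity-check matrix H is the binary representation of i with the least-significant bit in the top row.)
Codeword c = d · G (mod 2), d = 10001111000:
  c[0] = d·G[:,0] = (10001111000)·(11011010101) mod 2 = 1+0+0+0+1+0+1+0+0+0+0 mod 2 = 1
  c[1] = d·G[:,1] = (10001111000)·(10110110011) mod 2 = 1+0+0+0+0+1+1+0+0+0+0 mod 2 = 1
  c[2] = d·G[:,2] = (10001111000)·(10000000000) mod 2 = 1+0+0+0+0+0+0+0+0+0+0 mod 2 = 1
  c[3] = d·G[:,3] = (10001111000)·(01110001111) mod 2 = 0+0+0+0+0+0+0+1+0+0+0 mod 2 = 1
  c[4] = d·G[:,4] = (10001111000)·(01000000000) mod 2 = 0+0+0+0+0+0+0+0+0+0+0 mod 2 = 0
  c[5] = d·G[:,5] = (10001111000)·(00100000000) mod 2 = 0+0+0+0+0+0+0+0+0+0+0 mod 2 = 0
  c[6] = d·G[:,6] = (10001111000)·(00010000000) mod 2 = 0+0+0+0+0+0+0+0+0+0+0 mod 2 = 0
  c[7] = d·G[:,7] = (10001111000)·(00001111111) mod 2 = 0+0+0+0+1+1+1+1+0+0+0 mod 2 = 0
  c[8] = d·G[:,8] = (10001111000)·(00001000000) mod 2 = 0+0+0+0+1+0+0+0+0+0+0 mod 2 = 1
  c[9] = d·G[:,9] = (10001111000)·(00000100000) mod 2 = 0+0+0+0+0+1+0+0+0+0+0 mod 2 = 1
  c[10] = d·G[:,10] = (10001111000)·(00000010000) mod 2 = 0+0+0+0+0+0+1+0+0+0+0 mod 2 = 1
  c[11] = d·G[:,11] = (10001111000)·(00000001000) mod 2 = 0+0+0+0+0+0+0+1+0+0+0 mod 2 = 1
  c[12] = d·G[:,12] = (10001111000)·(00000000100) mod 2 = 0+0+0+0+0+0+0+0+0+0+0 mod 2 = 0
  c[13] = d·G[:,13] = (10001111000)·(00000000010) mod 2 = 0+0+0+0+0+0+0+0+0+0+0 mod 2 = 0
  c[14] = d·G[:,14] = (10001111000)·(00000000001) mod 2 = 0+0+0+0+0+0+0+0+0+0+0 mod 2 = 0
Codeword = 111100001111000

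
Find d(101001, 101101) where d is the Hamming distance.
XOR = 000100, count of 1s = 1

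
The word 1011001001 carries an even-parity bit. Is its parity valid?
Sum of all bits: 1+0+1+1+0+0+1+0+0+1 = 5; 5 mod 2 = 1. Result is 1 → parity error detected.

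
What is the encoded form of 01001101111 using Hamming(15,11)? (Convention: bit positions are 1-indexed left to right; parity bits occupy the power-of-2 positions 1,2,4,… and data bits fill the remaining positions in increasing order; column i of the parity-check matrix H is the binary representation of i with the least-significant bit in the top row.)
Codeword c = d · G (mod 2), d = 01001101111:
  c[0] = d·G[:,0] = (01001101111)·(11011010101) mod 2 = 0+1+0+0+1+0+0+0+1+0+1 mod 2 = 0
  c[1] = d·G[:,1] = (01001101111)·(10110110011) mod 2 = 0+0+0+0+0+1+0+0+0+1+1 mod 2 = 1
  c[2] = d·G[:,2] = (01001101111)·(10000000000) mod 2 = 0+0+0+0+0+0+0+0+0+0+0 mod 2 = 0
  c[3] = d·G[:,3] = (01001101111)·(01110001111) mod 2 = 0+1+0+0+0+0+0+1+1+1+1 mod 2 = 1
  c[4] = d·G[:,4] = (01001101111)·(01000000000) mod 2 = 0+1+0+0+0+0+0+0+0+0+0 mod 2 = 1
  c[5] = d·G[:,5] = (01001101111)·(00100000000) mod 2 = 0+0+0+0+0+0+0+0+0+0+0 mod 2 = 0
  c[6] = d·G[:,6] = (01001101111)·(00010000000) mod 2 = 0+0+0+0+0+0+0+0+0+0+0 mod 2 = 0
  c[7] = d·G[:,7] = (01001101111)·(00001111111) mod 2 = 0+0+0+0+1+1+0+1+1+1+1 mod 2 = 0
  c[8] = d·G[:,8] = (01001101111)·(00001000000) mod 2 = 0+0+0+0+1+0+0+0+0+0+0 mod 2 = 1
  c[9] = d·G[:,9] = (01001101111)·(00000100000) mod 2 = 0+0+0+0+0+1+0+0+0+0+0 mod 2 = 1
  c[10] = d·G[:,10] = (01001101111)·(00000010000) mod 2 = 0+0+0+0+0+0+0+0+0+0+0 mod 2 = 0
  c[11] = d·G[:,11] = (01001101111)·(00000001000) mod 2 = 0+0+0+0+0+0+0+1+0+0+0 mod 2 = 1
  c[12] = d·G[:,12] = (01001101111)·(00000000100) mod 2 = 0+0+0+0+0+0+0+0+1+0+0 mod 2 = 1
  c[13] = d·G[:,13] = (01001101111)·(00000000010) mod 2 = 0+0+0+0+0+0+0+0+0+1+0 mod 2 = 1
  c[14] = d·G[:,14] = (01001101111)·(00000000001) mod 2 = 0+0+0+0+0+0+0+0+0+0+1 mod 2 = 1
Codeword = 010110001101111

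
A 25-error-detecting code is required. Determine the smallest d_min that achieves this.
Detecting e errors requires d_min ≥ e + 1 = 25 + 1 = 26.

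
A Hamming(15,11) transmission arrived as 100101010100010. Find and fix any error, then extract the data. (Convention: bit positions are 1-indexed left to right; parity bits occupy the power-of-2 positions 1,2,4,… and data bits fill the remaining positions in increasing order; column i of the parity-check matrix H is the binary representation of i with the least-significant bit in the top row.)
Syndrome s = H · r^T (mod 2), r = 100101010100010:
  s[0] = (101010101010101)·(100101010100010) mod 2 = 1+0+0+0+0+0+0+0+0+0+0+0+0+0+0 mod 2 = 1
  s[1] = (011001100110011)·(100101010100010) mod 2 = 0+0+0+0+0+1+0+0+0+1+0+0+0+1+0 mod 2 = 1
  s[2] = (000111100001111)·(100101010100010) mod 2 = 0+0+0+1+0+1+0+0+0+0+0+0+0+1+0 mod 2 = 1
  s[3] = (000000011111111)·(100101010100010) mod 2 = 0+0+0+0+0+0+0+1+0+1+0+0+0+1+0 mod 2 = 1
Syndrome = 1111
Column 15 of H equals this syndrome → error at bit 15 (1-indexed).
Flip bit 15: 100101010100010 → 100101010100011
Extract data bits at positions {3,5,6,7,9,10,11,12,13,14,15}: 00100100011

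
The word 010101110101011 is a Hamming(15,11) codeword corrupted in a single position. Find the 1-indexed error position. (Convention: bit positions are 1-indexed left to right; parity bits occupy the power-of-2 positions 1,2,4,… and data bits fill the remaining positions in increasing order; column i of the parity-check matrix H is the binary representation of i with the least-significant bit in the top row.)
Syndrome s = H · r^T (mod 2), r = 010101110101011:
  s[0] = (101010101010101)·(010101110101011) mod 2 = 0+0+0+0+0+0+1+0+0+0+0+0+0+0+1 mod 2 = 0
  s[1] = (011001100110011)·(010101110101011) mod 2 = 0+1+0+0+0+1+1+0+0+1+0+0+0+1+1 mod 2 = 0
  s[2] = (000111100001111)·(010101110101011) mod 2 = 0+0+0+1+0+1+1+0+0+0+0+1+0+1+1 mod 2 = 0
  s[3] = (000000011111111)·(010101110101011) mod 2 = 0+0+0+0+0+0+0+1+0+1+0+1+0+1+1 mod 2 = 1
Syndrome = 0001
Column i of H is the binary representation of i, so the syndrome is the binary index of the flipped bit.
Read s = 0001 with s[0] as LSB: 0·2^0 + 0·2^1 + 0·2^2 + 1·2^3 = 8.
Error is at bit position 8.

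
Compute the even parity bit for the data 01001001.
Sum of data bits: 0+1+0+0+1+0+0+1 = 3.
3 mod 2 = 1, so parity bit = 1.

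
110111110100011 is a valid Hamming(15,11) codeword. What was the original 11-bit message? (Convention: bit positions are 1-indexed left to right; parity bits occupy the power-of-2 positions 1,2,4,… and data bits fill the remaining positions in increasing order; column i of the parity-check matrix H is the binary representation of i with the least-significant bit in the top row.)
Parity bits occupy power-of-2 positions; data bits are at positions {3,5,6,7,9,10,11,12,13,14,15} (1-indexed).
Extract: c[3]=0 c[5]=1 c[6]=1 c[7]=1 c[9]=0 c[10]=1 c[11]=0 c[12]=0 c[13]=0 c[14]=1 c[15]=1
Data = 01110100011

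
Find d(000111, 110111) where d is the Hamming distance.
XOR = 110000, count of 1s = 2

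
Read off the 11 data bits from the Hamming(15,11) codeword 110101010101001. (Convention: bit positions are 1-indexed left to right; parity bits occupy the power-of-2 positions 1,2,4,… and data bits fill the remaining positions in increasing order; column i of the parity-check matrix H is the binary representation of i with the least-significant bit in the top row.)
Parity bits occupy power-of-2 positions; data bits are at positions {3,5,6,7,9,10,11,12,13,14,15} (1-indexed).
Extract: c[3]=0 c[5]=0 c[6]=1 c[7]=0 c[9]=0 c[10]=1 c[11]=0 c[12]=1 c[13]=0 c[14]=0 c[15]=1
Data = 00100101001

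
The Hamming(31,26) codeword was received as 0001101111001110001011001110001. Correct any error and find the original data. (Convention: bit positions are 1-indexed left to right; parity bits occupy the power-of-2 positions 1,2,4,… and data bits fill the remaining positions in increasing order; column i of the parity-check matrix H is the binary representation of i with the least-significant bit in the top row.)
Syndrome s = H · r^T (mod 2), r = 0001101111001110001011001110001:
  s[0] = (1010101010101010101010101010101)·(0001101111001110001011001110001) mod 2 = 0+0+0+0+1+0+1+0+1+0+0+0+1+0+1+0+0+0+1+0+1+0+0+0+1+0+1+0+0+0+1 mod 2 = 0
  s[1] = (0110011001100110011001100110011)·(0001101111001110001011001110001) mod 2 = 0+0+0+0+0+0+1+0+0+1+0+0+0+1+1+0+0+0+1+0+0+1+0+0+0+1+1+0+0+0+1 mod 2 = 1
  s[2] = (0001111000011110000111100001111)·(0001101111001110001011001110001) mod 2 = 0+0+0+1+1+0+1+0+0+0+0+0+1+1+1+0+0+0+0+0+1+1+0+0+0+0+0+0+0+0+1 mod 2 = 1
  s[3] = (0000000111111110000000011111111)·(0001101111001110001011001110001) mod 2 = 0+0+0+0+0+0+0+1+1+1+0+0+1+1+1+0+0+0+0+0+0+0+0+0+1+1+1+0+0+0+1 mod 2 = 0
  s[4] = (0000000000000001111111111111111)·(0001101111001110001011001110001) mod 2 = 0+0+0+0+0+0+0+0+0+0+0+0+0+0+0+0+0+0+1+0+1+1+0+0+1+1+1+0+0+0+1 mod 2 = 1
Syndrome = 01101
Column 22 of H equals this syndrome → error at bit 22 (1-indexed).
Flip bit 22: 0001101111001110001011001110001 → 0001101111001110001010001110001
Extract data bits at positions {3,5,6,7,9,10,11,12,13,14,15,17,18,19,20,21,22,23,24,25,26,27,28,29,30,31}: 01011100111001010001110001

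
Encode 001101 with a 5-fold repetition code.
Repeat each bit 5× and concatenate:
0→00000  0→00000  1→11111  1→11111  0→00000  1→11111
Codeword = 000000000011111111110000011111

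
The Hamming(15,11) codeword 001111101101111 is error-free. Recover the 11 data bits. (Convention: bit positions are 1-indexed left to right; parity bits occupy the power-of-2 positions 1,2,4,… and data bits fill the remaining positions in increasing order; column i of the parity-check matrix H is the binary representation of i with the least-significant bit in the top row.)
Parity bits occupy power-of-2 positions; data bits are at positions {3,5,6,7,9,10,11,12,13,14,15} (1-indexed).
Extract: c[3]=1 c[5]=1 c[6]=1 c[7]=1 c[9]=1 c[10]=1 c[11]=0 c[12]=1 c[13]=1 c[14]=1 c[15]=1
Data = 11111101111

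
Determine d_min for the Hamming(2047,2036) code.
d_min = 3 (every single-error-correcting Hamming code has d_min = 3).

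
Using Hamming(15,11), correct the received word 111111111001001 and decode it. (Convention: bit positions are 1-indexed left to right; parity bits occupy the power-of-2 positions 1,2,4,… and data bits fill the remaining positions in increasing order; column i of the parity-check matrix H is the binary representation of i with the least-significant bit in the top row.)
Syndrome s = H · r^T (mod 2), r = 111111111001001:
  s[0] = (101010101010101)·(111111111001001) mod 2 = 1+0+1+0+1+0+1+0+1+0+0+0+0+0+1 mod 2 = 0
  s[1] = (011001100110011)·(111111111001001) mod 2 = 0+1+1+0+0+1+1+0+0+0+0+0+0+0+1 mod 2 = 1
  s[2] = (000111100001111)·(111111111001001) mod 2 = 0+0+0+1+1+1+1+0+0+0+0+1+0+0+1 mod 2 = 0
  s[3] = (000000011111111)·(111111111001001) mod 2 = 0+0+0+0+0+0+0+1+1+0+0+1+0+0+1 mod 2 = 0
Syndrome = 0100
Column 2 of H equals this syndrome → error at bit 2 (1-indexed).
Flip bit 2: 111111111001001 → 101111111001001
Extract data bits at positions {3,5,6,7,9,10,11,12,13,14,15}: 11111001001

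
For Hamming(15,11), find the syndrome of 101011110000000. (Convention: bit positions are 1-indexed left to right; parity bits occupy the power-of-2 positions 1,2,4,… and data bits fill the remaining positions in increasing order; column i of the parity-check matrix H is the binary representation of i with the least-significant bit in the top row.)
Syndrome s = H · r^T (mod 2), r = 101011110000000:
  s[0] = (101010101010101)·(101011110000000) mod 2 = 1+0+1+0+1+0+1+0+0+0+0+0+0+0+0 mod 2 = 0
  s[1] = (011001100110011)·(101011110000000) mod 2 = 0+0+1+0+0+1+1+0+0+0+0+0+0+0+0 mod 2 = 1
  s[2] = (000111100001111)·(101011110000000) mod 2 = 0+0+0+0+1+1+1+0+0+0+0+0+0+0+0 mod 2 = 1
  s[3] = (000000011111111)·(101011110000000) mod 2 = 0+0+0+0+0+0+0+1+0+0+0+0+0+0+0 mod 2 = 1
Syndrome = 0111
Non-zero syndrome: error at position 14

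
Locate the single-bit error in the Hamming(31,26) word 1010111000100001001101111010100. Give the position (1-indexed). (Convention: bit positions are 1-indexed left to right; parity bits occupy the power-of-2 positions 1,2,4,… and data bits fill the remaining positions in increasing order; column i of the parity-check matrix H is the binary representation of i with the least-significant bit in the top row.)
Syndrome s = H · r^T (mod 2), r = 1010111000100001001101111010100:
  s[0] = (1010101010101010101010101010101)·(1010111000100001001101111010100) mod 2 = 1+0+1+0+1+0+1+0+0+0+1+0+0+0+0+0+0+0+1+0+0+0+1+0+1+0+1+0+1+0+0 mod 2 = 0
  s[1] = (0110011001100110011001100110011)·(1010111000100001001101111010100) mod 2 = 0+0+1+0+0+1+1+0+0+0+1+0+0+0+0+0+0+0+1+0+0+1+1+0+0+0+1+0+0+0+0 mod 2 = 0
  s[2] = (0001111000011110000111100001111)·(1010111000100001001101111010100) mod 2 = 0+0+0+0+1+1+1+0+0+0+0+0+0+0+0+0+0+0+0+1+0+1+1+0+0+0+0+0+1+0+0 mod 2 = 1
  s[3] = (0000000111111110000000011111111)·(1010111000100001001101111010100) mod 2 = 0+0+0+0+0+0+0+0+0+0+1+0+0+0+0+0+0+0+0+0+0+0+0+1+1+0+1+0+1+0+0 mod 2 = 1
  s[4] = (0000000000000001111111111111111)·(1010111000100001001101111010100) mod 2 = 0+0+0+0+0+0+0+0+0+0+0+0+0+0+0+1+0+0+1+1+0+1+1+1+1+0+1+0+1+0+0 mod 2 = 1
Syndrome = 00111
Column i of H is the binary representation of i, so the syndrome is the binary index of the flipped bit.
Read s = 00111 with s[0] as LSB: 0·2^0 + 0·2^1 + 1·2^2 + 1·2^3 + 1·2^4 = 28.
Error is at bit position 28.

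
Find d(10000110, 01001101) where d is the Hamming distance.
XOR = 11001011, count of 1s = 5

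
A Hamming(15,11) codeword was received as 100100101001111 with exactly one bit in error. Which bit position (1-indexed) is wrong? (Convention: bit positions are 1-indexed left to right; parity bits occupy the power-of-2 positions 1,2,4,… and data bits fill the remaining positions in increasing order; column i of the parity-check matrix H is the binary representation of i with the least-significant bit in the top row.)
Syndrome s = H · r^T (mod 2), r = 100100101001111:
  s[0] = (101010101010101)·(100100101001111) mod 2 = 1+0+0+0+0+0+1+0+1+0+0+0+1+0+1 mod 2 = 1
  s[1] = (011001100110011)·(100100101001111) mod 2 = 0+0+0+0+0+0+1+0+0+0+0+0+0+1+1 mod 2 = 1
  s[2] = (000111100001111)·(100100101001111) mod 2 = 0+0+0+1+0+0+1+0+0+0+0+1+1+1+1 mod 2 = 0
  s[3] = (000000011111111)·(100100101001111) mod 2 = 0+0+0+0+0+0+0+0+1+0+0+1+1+1+1 mod 2 = 1
Syndrome = 1101
Column i of H is the binary representation of i, so the syndrome is the binary index of the flipped bit.
Read s = 1101 with s[0] as LSB: 1·2^0 + 1·2^1 + 0·2^2 + 1·2^3 = 11.
Error is at bit position 11.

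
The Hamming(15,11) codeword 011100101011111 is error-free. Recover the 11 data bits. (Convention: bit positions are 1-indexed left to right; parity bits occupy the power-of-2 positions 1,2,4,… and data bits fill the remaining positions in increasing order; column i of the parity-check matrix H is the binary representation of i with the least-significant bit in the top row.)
Parity bits occupy power-of-2 positions; data bits are at positions {3,5,6,7,9,10,11,12,13,14,15} (1-indexed).
Extract: c[3]=1 c[5]=0 c[6]=0 c[7]=1 c[9]=1 c[10]=0 c[11]=1 c[12]=1 c[13]=1 c[14]=1 c[15]=1
Data = 10011011111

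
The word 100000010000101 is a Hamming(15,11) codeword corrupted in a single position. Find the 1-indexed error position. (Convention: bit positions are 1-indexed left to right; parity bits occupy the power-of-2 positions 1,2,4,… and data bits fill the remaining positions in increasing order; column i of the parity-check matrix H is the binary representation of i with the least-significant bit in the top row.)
Syndrome s = H · r^T (mod 2), r = 100000010000101:
  s[0] = (101010101010101)·(100000010000101) mod 2 = 1+0+0+0+0+0+0+0+0+0+0+0+1+0+1 mod 2 = 1
  s[1] = (011001100110011)·(100000010000101) mod 2 = 0+0+0+0+0+0+0+0+0+0+0+0+0+0+1 mod 2 = 1
  s[2] = (000111100001111)·(100000010000101) mod 2 = 0+0+0+0+0+0+0+0+0+0+0+0+1+0+1 mod 2 = 0
  s[3] = (000000011111111)·(100000010000101) mod 2 = 0+0+0+0+0+0+0+1+0+0+0+0+1+0+1 mod 2 = 1
Syndrome = 1101
Column i of H is the binary representation of i, so the syndrome is the binary index of the flipped bit.
Read s = 1101 with s[0] as LSB: 1·2^0 + 1·2^1 + 0·2^2 + 1·2^3 = 11.
Error is at bit position 11.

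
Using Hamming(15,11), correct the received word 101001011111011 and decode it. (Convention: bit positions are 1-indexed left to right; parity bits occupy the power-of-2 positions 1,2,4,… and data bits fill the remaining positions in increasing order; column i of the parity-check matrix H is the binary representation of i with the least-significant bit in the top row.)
Syndrome s = H · r^T (mod 2), r = 101001011111011:
  s[0] = (101010101010101)·(101001011111011) mod 2 = 1+0+1+0+0+0+0+0+1+0+1+0+0+0+1 mod 2 = 1
  s[1] = (011001100110011)·(101001011111011) mod 2 = 0+0+1+0+0+1+0+0+0+1+1+0+0+1+1 mod 2 = 0
  s[2] = (000111100001111)·(101001011111011) mod 2 = 0+0+0+0+0+1+0+0+0+0+0+1+0+1+1 mod 2 = 0
  s[3] = (000000011111111)·(101001011111011) mod 2 = 0+0+0+0+0+0+0+1+1+1+1+1+0+1+1 mod 2 = 1
Syndrome = 1001
Column 9 of H equals this syndrome → error at bit 9 (1-indexed).
Flip bit 9: 101001011111011 → 101001010111011
Extract data bits at positions {3,5,6,7,9,10,11,12,13,14,15}: 10100111011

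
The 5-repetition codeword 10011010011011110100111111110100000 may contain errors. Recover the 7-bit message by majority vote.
Split into 5-bit blocks and majority-vote each:
  block 1 = 10011: 3 ones, 2 zeros → 1
  block 2 = 01001: 2 ones, 3 zeros → 0
  block 3 = 10111: 4 ones, 1 zeros → 1
  block 4 = 10100: 2 ones, 3 zeros → 0
  block 5 = 11111: 5 ones, 0 zeros → 1
  block 6 = 11101: 4 ones, 1 zeros → 1
  block 7 = 00000: 0 ones, 5 zeros → 0
Decoded = 1010110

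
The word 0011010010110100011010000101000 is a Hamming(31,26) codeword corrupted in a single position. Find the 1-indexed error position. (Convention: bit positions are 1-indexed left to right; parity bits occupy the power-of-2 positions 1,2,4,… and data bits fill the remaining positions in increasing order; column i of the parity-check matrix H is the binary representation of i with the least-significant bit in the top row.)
Syndrome s = H · r^T (mod 2), r = 0011010010110100011010000101000:
  s[0] = (1010101010101010101010101010101)·(0011010010110100011010000101000) mod 2 = 0+0+1+0+0+0+0+0+1+0+1+0+0+0+0+0+0+0+1+0+1+0+0+0+0+0+0+0+0+0+0 mod 2 = 1
  s[1] = (0110011001100110011001100110011)·(0011010010110100011010000101000) mod 2 = 0+0+1+0+0+1+0+0+0+0+1+0+0+1+0+0+0+1+1+0+0+0+0+0+0+1+0+0+0+0+0 mod 2 = 1
  s[2] = (0001111000011110000111100001111)·(0011010010110100011010000101000) mod 2 = 0+0+0+1+0+1+0+0+0+0+0+1+0+1+0+0+0+0+0+0+1+0+0+0+0+0+0+1+0+0+0 mod 2 = 0
  s[3] = (0000000111111110000000011111111)·(0011010010110100011010000101000) mod 2 = 0+0+0+0+0+0+0+0+1+0+1+1+0+1+0+0+0+0+0+0+0+0+0+0+0+1+0+1+0+0+0 mod 2 = 0
  s[4] = (0000000000000001111111111111111)·(0011010010110100011010000101000) mod 2 = 0+0+0+0+0+0+0+0+0+0+0+0+0+0+0+0+0+1+1+0+1+0+0+0+0+1+0+1+0+0+0 mod 2 = 1
Syndrome = 11001
Column i of H is the binary representation of i, so the syndrome is the binary index of the flipped bit.
Read s = 11001 with s[0] as LSB: 1·2^0 + 1·2^1 + 0·2^2 + 0·2^3 + 1·2^4 = 19.
Error is at bit position 19.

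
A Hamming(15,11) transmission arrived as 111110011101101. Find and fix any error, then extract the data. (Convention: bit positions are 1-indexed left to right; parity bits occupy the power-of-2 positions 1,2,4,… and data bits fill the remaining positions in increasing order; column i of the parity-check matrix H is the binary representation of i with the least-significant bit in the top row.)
Syndrome s = H · r^T (mod 2), r = 111110011101101:
  s[0] = (101010101010101)·(111110011101101) mod 2 = 1+0+1+0+1+0+0+0+1+0+0+0+1+0+1 mod 2 = 0
  s[1] = (011001100110011)·(111110011101101) mod 2 = 0+1+1+0+0+0+0+0+0+1+0+0+0+0+1 mod 2 = 0
  s[2] = (000111100001111)·(111110011101101) mod 2 = 0+0+0+1+1+0+0+0+0+0+0+1+1+0+1 mod 2 = 1
  s[3] = (000000011111111)·(111110011101101) mod 2 = 0+0+0+0+0+0+0+1+1+1+0+1+1+0+1 mod 2 = 0
Syndrome = 0010
Column 4 of H equals this syndrome → error at bit 4 (1-indexed).
Flip bit 4: 111110011101101 → 111010011101101
Extract data bits at positions {3,5,6,7,9,10,11,12,13,14,15}: 11001101101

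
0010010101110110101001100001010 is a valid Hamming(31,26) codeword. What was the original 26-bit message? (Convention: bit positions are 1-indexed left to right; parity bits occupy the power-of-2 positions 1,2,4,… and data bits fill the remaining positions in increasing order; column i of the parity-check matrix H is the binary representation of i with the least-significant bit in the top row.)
Parity bits occupy power-of-2 positions; data bits are at positions {3,5,6,7,9,10,11,12,13,14,15,17,18,19,20,21,22,23,24,25,26,27,28,29,30,31} (1-indexed).
Extract: c[3]=1 c[5]=0 c[6]=1 c[7]=0 c[9]=0 c[10]=1 c[11]=1 c[12]=1 c[13]=0 c[14]=1 c[15]=1 c[17]=1 c[18]=0 c[19]=1 c[20]=0 c[21]=0 c[22]=1 c[23]=1 c[24]=0 c[25]=0 c[26]=0 c[27]=0 c[28]=1 c[29]=0 c[30]=1 c[31]=0
Data = 10100111011101001100001010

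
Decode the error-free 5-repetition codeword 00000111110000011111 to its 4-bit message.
Split into 5-bit blocks: 00000 11111 00000 11111
Data = 0101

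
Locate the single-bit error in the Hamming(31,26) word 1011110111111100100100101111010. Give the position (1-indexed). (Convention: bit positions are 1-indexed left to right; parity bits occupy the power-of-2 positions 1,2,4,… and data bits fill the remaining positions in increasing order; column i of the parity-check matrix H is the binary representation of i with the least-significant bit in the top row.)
Syndrome s = H · r^T (mod 2), r = 1011110111111100100100101111010:
  s[0] = (1010101010101010101010101010101)·(1011110111111100100100101111010) mod 2 = 1+0+1+0+1+0+0+0+1+0+1+0+1+0+0+0+1+0+0+0+0+0+1+0+1+0+1+0+0+0+0 mod 2 = 0
  s[1] = (0110011001100110011001100110011)·(1011110111111100100100101111010) mod 2 = 0+0+1+0+0+1+0+0+0+1+1+0+0+1+0+0+0+0+0+0+0+0+1+0+0+1+1+0+0+1+0 mod 2 = 1
  s[2] = (0001111000011110000111100001111)·(1011110111111100100100101111010) mod 2 = 0+0+0+1+1+1+0+0+0+0+0+1+1+1+0+0+0+0+0+1+0+0+1+0+0+0+0+1+0+1+0 mod 2 = 0
  s[3] = (0000000111111110000000011111111)·(1011110111111100100100101111010) mod 2 = 0+0+0+0+0+0+0+1+1+1+1+1+1+1+0+0+0+0+0+0+0+0+0+0+1+1+1+1+0+1+0 mod 2 = 0
  s[4] = (0000000000000001111111111111111)·(1011110111111100100100101111010) mod 2 = 0+0+0+0+0+0+0+0+0+0+0+0+0+0+0+0+1+0+0+1+0+0+1+0+1+1+1+1+0+1+0 mod 2 = 0
Syndrome = 01000
Column i of H is the binary representation of i, so the syndrome is the binary index of the flipped bit.
Read s = 01000 with s[0] as LSB: 0·2^0 + 1·2^1 + 0·2^2 + 0·2^3 + 0·2^4 = 2.
Error is at bit position 2.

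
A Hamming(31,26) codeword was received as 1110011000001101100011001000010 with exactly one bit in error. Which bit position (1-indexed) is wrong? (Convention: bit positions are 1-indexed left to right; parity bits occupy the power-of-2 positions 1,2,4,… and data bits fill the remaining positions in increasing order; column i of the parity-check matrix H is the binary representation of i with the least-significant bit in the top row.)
Syndrome s = H · r^T (mod 2), r = 1110011000001101100011001000010:
  s[0] = (1010101010101010101010101010101)·(1110011000001101100011001000010) mod 2 = 1+0+1+0+0+0+1+0+0+0+0+0+1+0+0+0+1+0+0+0+1+0+0+0+1+0+0+0+0+0+0 mod 2 = 1
  s[1] = (0110011001100110011001100110011)·(1110011000001101100011001000010) mod 2 = 0+1+1+0+0+1+1+0+0+0+0+0+0+1+0+0+0+0+0+0+0+1+0+0+0+0+0+0+0+1+0 mod 2 = 1
  s[2] = (0001111000011110000111100001111)·(1110011000001101100011001000010) mod 2 = 0+0+0+0+0+1+1+0+0+0+0+0+1+1+0+0+0+0+0+0+1+1+0+0+0+0+0+0+0+1+0 mod 2 = 1
  s[3] = (0000000111111110000000011111111)·(1110011000001101100011001000010) mod 2 = 0+0+0+0+0+0+0+0+0+0+0+0+1+1+0+0+0+0+0+0+0+0+0+0+1+0+0+0+0+1+0 mod 2 = 0
  s[4] = (0000000000000001111111111111111)·(1110011000001101100011001000010) mod 2 = 0+0+0+0+0+0+0+0+0+0+0+0+0+0+0+1+1+0+0+0+1+1+0+0+1+0+0+0+0+1+0 mod 2 = 0
Syndrome = 11100
Column i of H is the binary representation of i, so the syndrome is the binary index of the flipped bit.
Read s = 11100 with s[0] as LSB: 1·2^0 + 1·2^1 + 1·2^2 + 0·2^3 + 0·2^4 = 7.
Error is at bit position 7.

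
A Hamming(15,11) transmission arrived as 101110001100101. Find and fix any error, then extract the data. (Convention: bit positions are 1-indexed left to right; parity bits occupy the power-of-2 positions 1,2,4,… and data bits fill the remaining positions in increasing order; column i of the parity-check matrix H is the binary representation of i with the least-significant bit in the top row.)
Syndrome s = H · r^T (mod 2), r = 101110001100101:
  s[0] = (101010101010101)·(101110001100101) mod 2 = 1+0+1+0+1+0+0+0+1+0+0+0+1+0+1 mod 2 = 0
  s[1] = (011001100110011)·(101110001100101) mod 2 = 0+0+1+0+0+0+0+0+0+1+0+0+0+0+1 mod 2 = 1
  s[2] = (000111100001111)·(101110001100101) mod 2 = 0+0+0+1+1+0+0+0+0+0+0+0+1+0+1 mod 2 = 0
  s[3] = (000000011111111)·(101110001100101) mod 2 = 0+0+0+0+0+0+0+0+1+1+0+0+1+0+1 mod 2 = 0
Syndrome = 0100
Column 2 of H equals this syndrome → error at bit 2 (1-indexed).
Flip bit 2: 101110001100101 → 111110001100101
Extract data bits at positions {3,5,6,7,9,10,11,12,13,14,15}: 11001100101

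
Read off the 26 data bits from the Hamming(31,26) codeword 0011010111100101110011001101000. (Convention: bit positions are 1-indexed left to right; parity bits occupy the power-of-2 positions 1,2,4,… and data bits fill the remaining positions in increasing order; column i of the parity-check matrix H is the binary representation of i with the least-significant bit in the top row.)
Parity bits occupy power-of-2 positions; data bits are at positions {3,5,6,7,9,10,11,12,13,14,15,17,18,19,20,21,22,23,24,25,26,27,28,29,30,31} (1-indexed).
Extract: c[3]=1 c[5]=0 c[6]=1 c[7]=0 c[9]=1 c[10]=1 c[11]=1 c[12]=0 c[13]=0 c[14]=1 c[15]=0 c[17]=1 c[18]=1 c[19]=0 c[20]=0 c[21]=1 c[22]=1 c[23]=0 c[24]=0 c[25]=1 c[26]=1 c[27]=0 c[28]=1 c[29]=0 c[30]=0 c[31]=0
Data = 10101110010110011001101000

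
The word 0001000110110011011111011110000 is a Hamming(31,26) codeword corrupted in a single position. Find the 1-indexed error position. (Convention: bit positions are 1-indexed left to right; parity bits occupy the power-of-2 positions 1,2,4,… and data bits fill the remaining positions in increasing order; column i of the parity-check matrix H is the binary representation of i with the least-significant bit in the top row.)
Syndrome s = H · r^T (mod 2), r = 0001000110110011011111011110000:
  s[0] = (1010101010101010101010101010101)·(0001000110110011011111011110000) mod 2 = 0+0+0+0+0+0+0+0+1+0+1+0+0+0+1+0+0+0+1+0+1+0+0+0+1+0+1+0+0+0+0 mod 2 = 1
  s[1] = (0110011001100110011001100110011)·(0001000110110011011111011110000) mod 2 = 0+0+0+0+0+0+0+0+0+0+1+0+0+0+1+0+0+1+1+0+0+1+0+0+0+1+1+0+0+0+0 mod 2 = 1
  s[2] = (0001111000011110000111100001111)·(0001000110110011011111011110000) mod 2 = 0+0+0+1+0+0+0+0+0+0+0+1+0+0+1+0+0+0+0+1+1+1+0+0+0+0+0+0+0+0+0 mod 2 = 0
  s[3] = (0000000111111110000000011111111)·(0001000110110011011111011110000) mod 2 = 0+0+0+0+0+0+0+1+1+0+1+1+0+0+1+0+0+0+0+0+0+0+0+1+1+1+1+0+0+0+0 mod 2 = 1
  s[4] = (0000000000000001111111111111111)·(0001000110110011011111011110000) mod 2 = 0+0+0+0+0+0+0+0+0+0+0+0+0+0+0+1+0+1+1+1+1+1+0+1+1+1+1+0+0+0+0 mod 2 = 0
Syndrome = 11010
Column i of H is the binary representation of i, so the syndrome is the binary index of the flipped bit.
Read s = 11010 with s[0] as LSB: 1·2^0 + 1·2^1 + 0·2^2 + 1·2^3 + 0·2^4 = 11.
Error is at bit position 11.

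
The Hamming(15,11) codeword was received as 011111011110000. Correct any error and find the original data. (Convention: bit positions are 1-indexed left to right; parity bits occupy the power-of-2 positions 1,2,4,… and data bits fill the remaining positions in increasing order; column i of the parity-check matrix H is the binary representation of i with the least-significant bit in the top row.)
Syndrome s = H · r^T (mod 2), r = 011111011110000:
  s[0] = (101010101010101)·(011111011110000) mod 2 = 0+0+1+0+1+0+0+0+1+0+1+0+0+0+0 mod 2 = 0
  s[1] = (011001100110011)·(011111011110000) mod 2 = 0+1+1+0+0+1+0+0+0+1+1+0+0+0+0 mod 2 = 1
  s[2] = (000111100001111)·(011111011110000) mod 2 = 0+0+0+1+1+1+0+0+0+0+0+0+0+0+0 mod 2 = 1
  s[3] = (000000011111111)·(011111011110000) mod 2 = 0+0+0+0+0+0+0+1+1+1+1+0+0+0+0 mod 2 = 0
Syndrome = 0110
Column 6 of H equals this syndrome → error at bit 6 (1-indexed).
Flip bit 6: 011111011110000 → 011110011110000
Extract data bits at positions {3,5,6,7,9,10,11,12,13,14,15}: 11001110000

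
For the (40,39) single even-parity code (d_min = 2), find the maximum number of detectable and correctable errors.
Detection only: up to d_min − 1 = 1 errors.
Correction: up to ⌊(d_min − 1)/2⌋ = ⌊1/2⌋ = 0 errors.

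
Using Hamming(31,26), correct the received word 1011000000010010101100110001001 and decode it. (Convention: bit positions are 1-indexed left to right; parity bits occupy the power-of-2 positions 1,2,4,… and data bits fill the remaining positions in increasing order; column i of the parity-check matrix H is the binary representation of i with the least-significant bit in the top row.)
Syndrome s = H · r^T (mod 2), r = 1011000000010010101100110001001:
  s[0] = (1010101010101010101010101010101)·(1011000000010010101100110001001) mod 2 = 1+0+1+0+0+0+0+0+0+0+0+0+0+0+1+0+1+0+1+0+0+0+1+0+0+0+0+0+0+0+1 mod 2 = 1
  s[1] = (0110011001100110011001100110011)·(1011000000010010101100110001001) mod 2 = 0+0+1+0+0+0+0+0+0+0+0+0+0+0+1+0+0+0+1+0+0+0+1+0+0+0+0+0+0+0+1 mod 2 = 1
  s[2] = (0001111000011110000111100001111)·(1011000000010010101100110001001) mod 2 = 0+0+0+1+0+0+0+0+0+0+0+1+0+0+1+0+0+0+0+1+0+0+1+0+0+0+0+1+0+0+1 mod 2 = 1
  s[3] = (0000000111111110000000011111111)·(1011000000010010101100110001001) mod 2 = 0+0+0+0+0+0+0+0+0+0+0+1+0+0+1+0+0+0+0+0+0+0+0+1+0+0+0+1+0+0+1 mod 2 = 1
  s[4] = (0000000000000001111111111111111)·(1011000000010010101100110001001) mod 2 = 0+0+0+0+0+0+0+0+0+0+0+0+0+0+0+0+1+0+1+1+0+0+1+1+0+0+0+1+0+0+1 mod 2 = 1
Syndrome = 11111
Column 31 of H equals this syndrome → error at bit 31 (1-indexed).
Flip bit 31: 1011000000010010101100110001001 → 1011000000010010101100110001000
Extract data bits at positions {3,5,6,7,9,10,11,12,13,14,15,17,18,19,20,21,22,23,24,25,26,27,28,29,30,31}: 10000001001101100110001000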